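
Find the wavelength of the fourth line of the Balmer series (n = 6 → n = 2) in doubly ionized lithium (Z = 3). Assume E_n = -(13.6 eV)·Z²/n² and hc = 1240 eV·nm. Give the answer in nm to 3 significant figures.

The Balmer series terminates on n_f = 2; the fourth line has n_i = 2+4 = 6.
ΔE = 122.4 × (1/2² − 1/6²) = 27.20 eV.
λ = 1240 / 27.20 = 45.6 nm.

45.6 nm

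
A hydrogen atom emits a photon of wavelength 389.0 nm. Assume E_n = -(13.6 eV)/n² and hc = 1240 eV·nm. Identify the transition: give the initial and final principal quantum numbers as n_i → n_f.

n_i = 8, n_f = 2

The photon energy is ΔE = hc/λ = 1240 / 389.0 = 3.188 eV.
With Z = 1, ΔE = 13.60 × (1/n_f² − 1/n_i²), so 1/n_f² − 1/n_i² = 0.2344.
Trying n_f = 2 gives 1/n_i² = 0.01561, i.e. n_i ≈ 8; this pair matches.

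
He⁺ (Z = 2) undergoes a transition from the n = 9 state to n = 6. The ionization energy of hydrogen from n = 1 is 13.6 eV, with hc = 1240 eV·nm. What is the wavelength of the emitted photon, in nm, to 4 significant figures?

For Z = 2 the level energies scale as Z², so the effective Rydberg energy is 13.6 × 4 = 54.40 eV.
ΔE = 54.40 × (1/6² − 1/9²) = 54.40 × 0.01543 = 0.8395 eV.
λ = hc/ΔE = 1240 / 0.8395 = 1477 nm.

1477 nm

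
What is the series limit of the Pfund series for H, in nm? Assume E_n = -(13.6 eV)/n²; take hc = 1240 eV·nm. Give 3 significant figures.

2280 nm

The Pfund series has lower level n_f = 5; the series limit corresponds to n_i → ∞.
ΔE_max = 13.6 × 1 / 5² = 0.5440 eV.
λ_min = 1240 / 0.5440 = 2280 nm.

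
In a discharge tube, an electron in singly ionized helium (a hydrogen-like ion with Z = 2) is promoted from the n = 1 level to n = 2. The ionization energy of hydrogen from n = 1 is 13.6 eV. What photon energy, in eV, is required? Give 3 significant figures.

40.8 eV

The Bohr energies scale as Z², so for Z = 2: E_n = −54.40/n² eV.
E_2 = −54.40/4 = −13.60 eV and E_1 = −54.40/1 = −54.40 eV.
The photon energy is |E_2 − E_1| = 40.8 eV.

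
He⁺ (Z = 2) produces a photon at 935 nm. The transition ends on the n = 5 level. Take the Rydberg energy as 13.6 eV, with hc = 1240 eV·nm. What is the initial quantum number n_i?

n_i = 8

The photon energy is ΔE = hc/λ = 1240 / 935 = 1.326 eV.
With Z = 2, ΔE = 54.40 × (1/n_f² − 1/n_i²), so 1/n_f² − 1/n_i² = 0.02438.
With n_f = 5: 1/n_i² = 1/25 − 0.02438 = 0.01562, so n_i ≈ 8.00.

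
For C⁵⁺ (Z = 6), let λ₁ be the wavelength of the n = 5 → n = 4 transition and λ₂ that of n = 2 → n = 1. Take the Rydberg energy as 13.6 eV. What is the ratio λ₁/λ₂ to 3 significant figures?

λ ∝ 1/ΔE ∝ 1/(1/n_f² − 1/n_i²), and the Z² and hc factors cancel in the ratio.
λ₁/λ₂ = (1/1² − 1/2²)/(1/4² − 1/5²) = 0.7500/0.02250 = 33.3.

33.3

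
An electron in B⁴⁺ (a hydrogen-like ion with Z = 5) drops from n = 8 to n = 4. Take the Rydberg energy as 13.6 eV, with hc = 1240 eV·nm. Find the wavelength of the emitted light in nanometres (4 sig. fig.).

77.80 nm

For Z = 5 the level energies scale as Z², so the effective Rydberg energy is 13.6 × 25 = 340.0 eV.
ΔE = 340.0 × (1/4² − 1/8²) = 340.0 × 0.04688 = 15.94 eV.
λ = hc/ΔE = 1240 / 15.94 = 77.80 nm.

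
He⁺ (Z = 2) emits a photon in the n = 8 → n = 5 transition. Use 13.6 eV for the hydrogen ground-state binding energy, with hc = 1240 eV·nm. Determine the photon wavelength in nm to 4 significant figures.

For Z = 2 the level energies scale as Z², so the effective Rydberg energy is 13.6 × 4 = 54.40 eV.
ΔE = 54.40 × (1/5² − 1/8²) = 54.40 × 0.02438 = 1.326 eV.
λ = hc/ΔE = 1240 / 1.326 = 935.1 nm.

935.1 nm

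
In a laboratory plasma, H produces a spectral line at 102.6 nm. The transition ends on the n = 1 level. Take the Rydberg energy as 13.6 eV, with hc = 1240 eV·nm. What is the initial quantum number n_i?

n_i = 3

The photon energy is ΔE = hc/λ = 1240 / 102.6 = 12.09 eV.
With Z = 1, ΔE = 13.60 × (1/n_f² − 1/n_i²), so 1/n_f² − 1/n_i² = 0.8887.
With n_f = 1: 1/n_i² = 1/1 − 0.8887 = 0.1113, so n_i ≈ 3.00.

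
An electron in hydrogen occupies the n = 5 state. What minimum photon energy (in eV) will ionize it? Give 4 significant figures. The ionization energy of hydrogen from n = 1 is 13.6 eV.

E_5 = −13.60/25 = −0.5440 eV, so ionization (to E = 0) requires 0.5440 eV.

0.5440 eV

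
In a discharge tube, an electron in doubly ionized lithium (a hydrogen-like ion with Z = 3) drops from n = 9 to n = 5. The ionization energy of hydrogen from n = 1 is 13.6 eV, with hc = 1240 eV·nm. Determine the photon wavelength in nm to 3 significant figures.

For Z = 3 the level energies scale as Z², so the effective Rydberg energy is 13.6 × 9 = 122.4 eV.
ΔE = 122.4 × (1/5² − 1/9²) = 122.4 × 0.02765 = 3.385 eV.
λ = hc/ΔE = 1240 / 3.385 = 366 nm.

366 nm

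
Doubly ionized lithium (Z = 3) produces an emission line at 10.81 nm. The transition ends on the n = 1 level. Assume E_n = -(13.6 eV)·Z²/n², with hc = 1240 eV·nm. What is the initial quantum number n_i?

n_i = 4

The photon energy is ΔE = hc/λ = 1240 / 10.81 = 114.7 eV.
With Z = 3, ΔE = 122.4 × (1/n_f² − 1/n_i²), so 1/n_f² − 1/n_i² = 0.9372.
With n_f = 1: 1/n_i² = 1/1 − 0.9372 = 0.06284, so n_i ≈ 3.99.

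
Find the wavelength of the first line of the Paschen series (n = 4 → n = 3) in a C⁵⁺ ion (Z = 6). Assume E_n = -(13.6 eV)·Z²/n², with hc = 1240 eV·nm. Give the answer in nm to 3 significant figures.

52.1 nm

The Paschen series terminates on n_f = 3; the first line has n_i = 3+1 = 4.
ΔE = 489.6 × (1/3² − 1/4²) = 23.80 eV.
λ = 1240 / 23.80 = 52.1 nm.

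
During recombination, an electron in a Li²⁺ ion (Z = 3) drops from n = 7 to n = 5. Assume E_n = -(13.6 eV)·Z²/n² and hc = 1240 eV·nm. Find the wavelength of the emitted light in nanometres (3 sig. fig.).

For Z = 3 the level energies scale as Z², so the effective Rydberg energy is 13.6 × 9 = 122.4 eV.
ΔE = 122.4 × (1/5² − 1/7²) = 122.4 × 0.01959 = 2.398 eV.
λ = hc/ΔE = 1240 / 2.398 = 517 nm.

517 nm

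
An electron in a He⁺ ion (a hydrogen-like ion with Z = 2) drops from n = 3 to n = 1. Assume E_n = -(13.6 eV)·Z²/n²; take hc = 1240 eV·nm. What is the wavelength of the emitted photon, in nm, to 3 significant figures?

For Z = 2 the level energies scale as Z², so the effective Rydberg energy is 13.6 × 4 = 54.40 eV.
ΔE = 54.40 × (1/1² − 1/3²) = 54.40 × 0.8889 = 48.36 eV.
λ = hc/ΔE = 1240 / 48.36 = 25.6 nm.

25.6 nm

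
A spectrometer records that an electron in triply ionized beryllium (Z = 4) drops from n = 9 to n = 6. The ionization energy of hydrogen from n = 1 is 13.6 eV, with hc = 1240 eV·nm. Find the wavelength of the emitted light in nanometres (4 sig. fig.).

For Z = 4 the level energies scale as Z², so the effective Rydberg energy is 13.6 × 16 = 217.6 eV.
ΔE = 217.6 × (1/6² − 1/9²) = 217.6 × 0.01543 = 3.358 eV.
λ = hc/ΔE = 1240 / 3.358 = 369.3 nm.

369.3 nm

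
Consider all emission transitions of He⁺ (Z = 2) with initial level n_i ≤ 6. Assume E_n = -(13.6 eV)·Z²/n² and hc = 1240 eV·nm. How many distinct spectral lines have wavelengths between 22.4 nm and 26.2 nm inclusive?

4

Enumerate all n_i → n_f pairs with 1 ≤ n_f < n_i ≤ 6 and compute λ = 1240 / [13.6·4·(1/n_f² − 1/n_i²)].
Lines falling in [22.4, 26.2] nm: 6→1 (23.45 nm), 5→1 (23.74 nm), 4→1 (24.31 nm), 3→1 (25.64 nm).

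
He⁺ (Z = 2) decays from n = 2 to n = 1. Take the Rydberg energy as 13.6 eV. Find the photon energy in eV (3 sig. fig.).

40.8 eV

The Bohr energies scale as Z², so for Z = 2: E_n = −54.40/n² eV.
E_2 = −54.40/4 = −13.60 eV and E_1 = −54.40/1 = −54.40 eV.
The photon energy is |E_2 − E_1| = 40.8 eV.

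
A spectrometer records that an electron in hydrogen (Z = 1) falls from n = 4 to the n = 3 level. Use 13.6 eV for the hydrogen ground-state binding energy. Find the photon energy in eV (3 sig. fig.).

0.661 eV

E_4 = −13.60/16 = −0.8500 eV and E_3 = −13.60/9 = −1.511 eV.
The photon energy is |E_4 − E_3| = 0.661 eV.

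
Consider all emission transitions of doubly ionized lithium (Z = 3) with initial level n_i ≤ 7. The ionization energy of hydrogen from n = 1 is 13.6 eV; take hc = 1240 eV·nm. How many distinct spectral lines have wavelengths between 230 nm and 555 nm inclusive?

Enumerate all n_i → n_f pairs with 1 ≤ n_f < n_i ≤ 7 and compute λ = 1240 / [13.6·9·(1/n_f² − 1/n_i²)].
Lines falling in [230, 555] nm: 7→4 (240.7 nm), 6→4 (291.8 nm), 5→4 (450.3 nm), 7→5 (517.1 nm).

4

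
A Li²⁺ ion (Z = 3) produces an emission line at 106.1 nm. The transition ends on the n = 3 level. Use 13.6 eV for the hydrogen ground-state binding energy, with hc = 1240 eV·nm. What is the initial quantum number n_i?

n_i = 8

The photon energy is ΔE = hc/λ = 1240 / 106.1 = 11.69 eV.
With Z = 3, ΔE = 122.4 × (1/n_f² − 1/n_i²), so 1/n_f² − 1/n_i² = 0.09548.
With n_f = 3: 1/n_i² = 1/9 − 0.09548 = 0.01563, so n_i ≈ 8.00.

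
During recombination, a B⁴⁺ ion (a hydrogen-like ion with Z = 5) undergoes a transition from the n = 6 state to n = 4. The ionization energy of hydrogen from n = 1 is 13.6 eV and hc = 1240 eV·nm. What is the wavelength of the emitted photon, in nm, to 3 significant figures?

For Z = 5 the level energies scale as Z², so the effective Rydberg energy is 13.6 × 25 = 340.0 eV.
ΔE = 340.0 × (1/4² − 1/6²) = 340.0 × 0.03472 = 11.81 eV.
λ = hc/ΔE = 1240 / 11.81 = 105 nm.

105 nm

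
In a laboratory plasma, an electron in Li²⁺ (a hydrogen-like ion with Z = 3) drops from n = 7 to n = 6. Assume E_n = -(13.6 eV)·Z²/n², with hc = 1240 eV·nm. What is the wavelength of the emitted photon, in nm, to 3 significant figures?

For Z = 3 the level energies scale as Z², so the effective Rydberg energy is 13.6 × 9 = 122.4 eV.
ΔE = 122.4 × (1/6² − 1/7²) = 122.4 × 0.007370 = 0.9020 eV.
λ = hc/ΔE = 1240 / 0.9020 = 1370 nm.

1370 nm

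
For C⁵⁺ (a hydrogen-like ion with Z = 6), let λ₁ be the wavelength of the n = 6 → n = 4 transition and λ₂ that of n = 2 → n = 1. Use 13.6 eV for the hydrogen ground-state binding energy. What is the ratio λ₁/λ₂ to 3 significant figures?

λ ∝ 1/ΔE ∝ 1/(1/n_f² − 1/n_i²), and the Z² and hc factors cancel in the ratio.
λ₁/λ₂ = (1/1² − 1/2²)/(1/4² − 1/6²) = 0.7500/0.03472 = 21.6.

21.6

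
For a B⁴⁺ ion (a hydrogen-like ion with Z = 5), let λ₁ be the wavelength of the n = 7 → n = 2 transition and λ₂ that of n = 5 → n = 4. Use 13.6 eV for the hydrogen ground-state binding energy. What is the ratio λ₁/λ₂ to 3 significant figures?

λ ∝ 1/ΔE ∝ 1/(1/n_f² − 1/n_i²), and the Z² and hc factors cancel in the ratio.
λ₁/λ₂ = (1/4² − 1/5²)/(1/2² − 1/7²) = 0.02250/0.2296 = 0.0980.

0.0980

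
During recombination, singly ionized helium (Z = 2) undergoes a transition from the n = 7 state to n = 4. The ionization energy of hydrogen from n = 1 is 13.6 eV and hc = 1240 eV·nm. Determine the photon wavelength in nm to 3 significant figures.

542 nm

For Z = 2 the level energies scale as Z², so the effective Rydberg energy is 13.6 × 4 = 54.40 eV.
ΔE = 54.40 × (1/4² − 1/7²) = 54.40 × 0.04209 = 2.290 eV.
λ = hc/ΔE = 1240 / 2.290 = 542 nm.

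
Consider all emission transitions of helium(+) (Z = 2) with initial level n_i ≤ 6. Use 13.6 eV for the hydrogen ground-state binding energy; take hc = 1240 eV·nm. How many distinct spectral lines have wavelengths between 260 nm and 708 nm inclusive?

4

Enumerate all n_i → n_f pairs with 1 ≤ n_f < n_i ≤ 6 and compute λ = 1240 / [13.6·4·(1/n_f² − 1/n_i²)].
Lines falling in [260, 708] nm: 6→3 (273.5 nm), 5→3 (320.5 nm), 4→3 (468.9 nm), 6→4 (656.5 nm).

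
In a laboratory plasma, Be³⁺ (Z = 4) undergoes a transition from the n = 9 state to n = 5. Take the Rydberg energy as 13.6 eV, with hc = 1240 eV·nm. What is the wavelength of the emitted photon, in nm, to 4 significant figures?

For Z = 4 the level energies scale as Z², so the effective Rydberg energy is 13.6 × 16 = 217.6 eV.
ΔE = 217.6 × (1/5² − 1/9²) = 217.6 × 0.02765 = 6.018 eV.
λ = hc/ΔE = 1240 / 6.018 = 206.1 nm.

206.1 nm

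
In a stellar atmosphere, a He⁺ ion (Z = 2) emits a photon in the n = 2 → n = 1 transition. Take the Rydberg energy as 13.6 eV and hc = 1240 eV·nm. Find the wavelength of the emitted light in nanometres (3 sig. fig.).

For Z = 2 the level energies scale as Z², so the effective Rydberg energy is 13.6 × 4 = 54.40 eV.
ΔE = 54.40 × (1/1² − 1/2²) = 54.40 × 0.7500 = 40.80 eV.
λ = hc/ΔE = 1240 / 40.80 = 30.4 nm.

30.4 nm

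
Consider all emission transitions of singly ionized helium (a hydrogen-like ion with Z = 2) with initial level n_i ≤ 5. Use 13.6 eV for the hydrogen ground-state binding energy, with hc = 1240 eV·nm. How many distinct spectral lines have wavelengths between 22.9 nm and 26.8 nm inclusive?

3

Enumerate all n_i → n_f pairs with 1 ≤ n_f < n_i ≤ 5 and compute λ = 1240 / [13.6·4·(1/n_f² − 1/n_i²)].
Lines falling in [22.9, 26.8] nm: 5→1 (23.74 nm), 4→1 (24.31 nm), 3→1 (25.64 nm).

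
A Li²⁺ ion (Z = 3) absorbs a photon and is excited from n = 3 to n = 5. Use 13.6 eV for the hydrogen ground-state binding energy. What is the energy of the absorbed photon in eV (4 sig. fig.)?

The Bohr energies scale as Z², so for Z = 3: E_n = −122.4/n² eV.
E_5 = −122.4/25 = −4.896 eV and E_3 = −122.4/9 = −13.60 eV.
The photon energy is |E_5 − E_3| = 8.704 eV.

8.704 eV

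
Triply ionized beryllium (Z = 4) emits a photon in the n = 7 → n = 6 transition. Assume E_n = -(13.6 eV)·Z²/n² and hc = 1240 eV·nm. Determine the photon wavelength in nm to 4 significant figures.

For Z = 4 the level energies scale as Z², so the effective Rydberg energy is 13.6 × 16 = 217.6 eV.
ΔE = 217.6 × (1/6² − 1/7²) = 217.6 × 0.007370 = 1.604 eV.
λ = hc/ΔE = 1240 / 1.604 = 773.2 nm.

773.2 nm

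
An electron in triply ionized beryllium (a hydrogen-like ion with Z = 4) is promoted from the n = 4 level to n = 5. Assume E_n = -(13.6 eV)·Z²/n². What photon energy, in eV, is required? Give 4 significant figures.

4.896 eV

The Bohr energies scale as Z², so for Z = 4: E_n = −217.6/n² eV.
E_5 = −217.6/25 = −8.704 eV and E_4 = −217.6/16 = −13.60 eV.
The photon energy is |E_5 − E_4| = 4.896 eV.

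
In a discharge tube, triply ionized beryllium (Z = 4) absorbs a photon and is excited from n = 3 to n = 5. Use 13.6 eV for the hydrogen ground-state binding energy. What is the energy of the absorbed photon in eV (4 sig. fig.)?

15.47 eV

The Bohr energies scale as Z², so for Z = 4: E_n = −217.6/n² eV.
E_5 = −217.6/25 = −8.704 eV and E_3 = −217.6/9 = −24.18 eV.
The photon energy is |E_5 − E_3| = 15.47 eV.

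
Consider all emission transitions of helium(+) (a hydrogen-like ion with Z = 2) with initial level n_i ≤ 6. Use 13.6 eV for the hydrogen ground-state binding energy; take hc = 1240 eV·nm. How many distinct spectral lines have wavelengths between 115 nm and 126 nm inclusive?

Enumerate all n_i → n_f pairs with 1 ≤ n_f < n_i ≤ 6 and compute λ = 1240 / [13.6·4·(1/n_f² − 1/n_i²)].
Lines falling in [115, 126] nm: 4→2 (121.6 nm).

1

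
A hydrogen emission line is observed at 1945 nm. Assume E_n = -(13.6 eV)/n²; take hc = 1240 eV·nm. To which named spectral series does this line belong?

ΔE = 1240/1945 = 0.6375 eV.
This matches 13.6 × (1/4² − 1/8²), so n_f = 4: the Brackett series.

Brackett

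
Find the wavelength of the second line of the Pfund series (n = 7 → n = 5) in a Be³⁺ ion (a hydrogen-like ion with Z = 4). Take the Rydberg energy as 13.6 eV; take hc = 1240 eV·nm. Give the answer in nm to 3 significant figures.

291 nm

The Pfund series terminates on n_f = 5; the second line has n_i = 5+2 = 7.
ΔE = 217.6 × (1/5² − 1/7²) = 4.263 eV.
λ = 1240 / 4.263 = 291 nm.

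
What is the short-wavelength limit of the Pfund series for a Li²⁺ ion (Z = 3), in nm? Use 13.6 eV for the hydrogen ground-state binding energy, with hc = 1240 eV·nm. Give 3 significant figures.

253 nm

The Pfund series has lower level n_f = 5; the series limit corresponds to n_i → ∞.
ΔE_max = 13.6 × 9 / 5² = 4.896 eV.
λ_min = 1240 / 4.896 = 253 nm.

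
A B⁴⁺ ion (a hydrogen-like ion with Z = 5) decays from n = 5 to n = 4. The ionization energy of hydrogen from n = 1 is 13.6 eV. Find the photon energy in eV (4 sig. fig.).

7.650 eV

The Bohr energies scale as Z², so for Z = 5: E_n = −340.0/n² eV.
E_5 = −340.0/25 = −13.60 eV and E_4 = −340.0/16 = −21.25 eV.
The photon energy is |E_5 − E_4| = 7.650 eV.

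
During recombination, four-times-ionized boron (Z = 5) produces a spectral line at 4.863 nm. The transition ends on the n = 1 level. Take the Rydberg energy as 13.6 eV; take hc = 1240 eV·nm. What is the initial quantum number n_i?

The photon energy is ΔE = hc/λ = 1240 / 4.863 = 255.0 eV.
With Z = 5, ΔE = 340.0 × (1/n_f² − 1/n_i²), so 1/n_f² − 1/n_i² = 0.7500.
With n_f = 1: 1/n_i² = 1/1 − 0.7500 = 0.2500, so n_i ≈ 2.00.

n_i = 2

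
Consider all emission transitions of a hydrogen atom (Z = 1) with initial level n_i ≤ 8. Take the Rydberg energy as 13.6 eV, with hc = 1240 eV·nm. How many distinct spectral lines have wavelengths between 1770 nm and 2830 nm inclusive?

Enumerate all n_i → n_f pairs with 1 ≤ n_f < n_i ≤ 8 and compute λ = 1240 / [13.6·1·(1/n_f² − 1/n_i²)].
Lines falling in [1770, 2830] nm: 4→3 (1876 nm), 8→4 (1945 nm), 7→4 (2166 nm), 6→4 (2626 nm).

4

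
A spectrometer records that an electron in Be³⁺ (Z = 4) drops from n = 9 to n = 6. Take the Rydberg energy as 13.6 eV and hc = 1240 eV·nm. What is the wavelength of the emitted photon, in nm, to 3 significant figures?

For Z = 4 the level energies scale as Z², so the effective Rydberg energy is 13.6 × 16 = 217.6 eV.
ΔE = 217.6 × (1/6² − 1/9²) = 217.6 × 0.01543 = 3.358 eV.
λ = hc/ΔE = 1240 / 3.358 = 369 nm.

369 nm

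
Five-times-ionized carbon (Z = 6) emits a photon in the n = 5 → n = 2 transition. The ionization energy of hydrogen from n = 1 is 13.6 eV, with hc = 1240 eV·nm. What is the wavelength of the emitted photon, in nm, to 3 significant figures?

For Z = 6 the level energies scale as Z², so the effective Rydberg energy is 13.6 × 36 = 489.6 eV.
ΔE = 489.6 × (1/2² − 1/5²) = 489.6 × 0.2100 = 102.8 eV.
λ = hc/ΔE = 1240 / 102.8 = 12.1 nm.

12.1 nm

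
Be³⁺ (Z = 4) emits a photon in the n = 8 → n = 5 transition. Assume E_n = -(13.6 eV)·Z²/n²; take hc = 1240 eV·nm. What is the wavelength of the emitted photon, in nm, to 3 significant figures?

234 nm

For Z = 4 the level energies scale as Z², so the effective Rydberg energy is 13.6 × 16 = 217.6 eV.
ΔE = 217.6 × (1/5² − 1/8²) = 217.6 × 0.02438 = 5.304 eV.
λ = hc/ΔE = 1240 / 5.304 = 234 nm.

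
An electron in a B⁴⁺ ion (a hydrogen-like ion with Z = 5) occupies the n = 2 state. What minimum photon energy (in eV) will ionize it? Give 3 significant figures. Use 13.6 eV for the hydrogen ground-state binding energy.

85.0 eV

E_n = −13.6 Z²/n² = −340.0/n² eV for Z = 5.
E_2 = −340.0/4 = −85.0 eV, so ionization (to E = 0) requires 85.0 eV.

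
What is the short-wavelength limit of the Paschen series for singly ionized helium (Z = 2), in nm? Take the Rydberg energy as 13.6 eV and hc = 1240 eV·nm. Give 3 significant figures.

The Paschen series has lower level n_f = 3; the series limit corresponds to n_i → ∞.
ΔE_max = 13.6 × 4 / 3² = 6.044 eV.
λ_min = 1240 / 6.044 = 205 nm.

205 nm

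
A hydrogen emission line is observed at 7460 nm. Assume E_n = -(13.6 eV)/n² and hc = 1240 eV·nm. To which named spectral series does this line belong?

ΔE = 1240/7460 = 0.1662 eV.
This matches 13.6 × (1/5² − 1/6²), so n_f = 5: the Pfund series.

Pfund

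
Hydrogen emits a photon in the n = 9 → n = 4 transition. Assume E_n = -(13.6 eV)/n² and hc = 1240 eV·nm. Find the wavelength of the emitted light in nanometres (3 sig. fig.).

1820 nm

ΔE = 13.60 × (1/4² − 1/9²) = 13.60 × 0.05015 = 0.6821 eV.
λ = hc/ΔE = 1240 / 0.6821 = 1820 nm.
This line belongs to the Brackett series.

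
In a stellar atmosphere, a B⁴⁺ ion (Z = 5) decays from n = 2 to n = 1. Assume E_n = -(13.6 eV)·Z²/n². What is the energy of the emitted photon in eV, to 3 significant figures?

255 eV

The Bohr energies scale as Z², so for Z = 5: E_n = −340.0/n² eV.
E_2 = −340.0/4 = −85.00 eV and E_1 = −340.0/1 = −340.0 eV.
The photon energy is |E_2 − E_1| = 255 eV.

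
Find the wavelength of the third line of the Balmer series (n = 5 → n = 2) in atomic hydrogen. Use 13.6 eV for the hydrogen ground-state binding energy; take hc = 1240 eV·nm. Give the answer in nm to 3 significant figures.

434 nm

The Balmer series terminates on n_f = 2; the third line has n_i = 2+3 = 5.
ΔE = 13.60 × (1/2² − 1/5²) = 2.856 eV.
λ = 1240 / 2.856 = 434 nm.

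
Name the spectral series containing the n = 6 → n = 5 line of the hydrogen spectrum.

The series is set by the lower level: n_f = 5 is the Pfund series.

Pfund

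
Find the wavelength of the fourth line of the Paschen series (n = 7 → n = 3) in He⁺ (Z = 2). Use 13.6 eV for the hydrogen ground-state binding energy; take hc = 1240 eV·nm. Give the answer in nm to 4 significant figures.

251.3 nm

The Paschen series terminates on n_f = 3; the fourth line has n_i = 3+4 = 7.
ΔE = 54.40 × (1/3² − 1/7²) = 4.934 eV.
λ = 1240 / 4.934 = 251.3 nm.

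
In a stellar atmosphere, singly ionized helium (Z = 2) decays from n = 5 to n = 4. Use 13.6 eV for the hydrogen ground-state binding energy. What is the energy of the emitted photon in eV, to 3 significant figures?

1.22 eV

The Bohr energies scale as Z², so for Z = 2: E_n = −54.40/n² eV.
E_5 = −54.40/25 = −2.176 eV and E_4 = −54.40/16 = −3.400 eV.
The photon energy is |E_5 − E_4| = 1.22 eV.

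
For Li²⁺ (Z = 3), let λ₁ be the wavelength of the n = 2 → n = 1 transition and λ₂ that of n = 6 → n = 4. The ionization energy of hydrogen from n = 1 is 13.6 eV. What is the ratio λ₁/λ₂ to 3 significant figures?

λ ∝ 1/ΔE ∝ 1/(1/n_f² − 1/n_i²), and the Z² and hc factors cancel in the ratio.
λ₁/λ₂ = (1/4² − 1/6²)/(1/1² − 1/2²) = 0.03472/0.7500 = 0.0463.

0.0463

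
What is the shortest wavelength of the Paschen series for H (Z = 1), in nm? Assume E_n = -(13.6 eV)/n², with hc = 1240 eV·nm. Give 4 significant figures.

The Paschen series has lower level n_f = 3; the series limit corresponds to n_i → ∞.
ΔE_max = 13.6 × 1 / 3² = 1.511 eV.
λ_min = 1240 / 1.511 = 820.6 nm.

820.6 nm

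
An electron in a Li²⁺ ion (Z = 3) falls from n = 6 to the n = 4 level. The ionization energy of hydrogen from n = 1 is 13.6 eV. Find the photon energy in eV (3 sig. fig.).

4.25 eV

The Bohr energies scale as Z², so for Z = 3: E_n = −122.4/n² eV.
E_6 = −122.4/36 = −3.400 eV and E_4 = −122.4/16 = −7.650 eV.
The photon energy is |E_6 − E_4| = 4.25 eV.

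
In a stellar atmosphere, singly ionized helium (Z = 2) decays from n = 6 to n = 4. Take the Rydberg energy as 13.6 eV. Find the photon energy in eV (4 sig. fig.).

1.889 eV

The Bohr energies scale as Z², so for Z = 2: E_n = −54.40/n² eV.
E_6 = −54.40/36 = −1.511 eV and E_4 = −54.40/16 = −3.400 eV.
The photon energy is |E_6 − E_4| = 1.889 eV.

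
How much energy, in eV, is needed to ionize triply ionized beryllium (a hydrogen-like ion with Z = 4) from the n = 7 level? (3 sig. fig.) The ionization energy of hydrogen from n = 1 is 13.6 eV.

E_n = −13.6 Z²/n² = −217.6/n² eV for Z = 4.
E_7 = −217.6/49 = −4.44 eV, so ionization (to E = 0) requires 4.44 eV.

4.44 eV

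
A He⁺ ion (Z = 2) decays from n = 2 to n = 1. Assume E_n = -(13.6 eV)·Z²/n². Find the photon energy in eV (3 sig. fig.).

The Bohr energies scale as Z², so for Z = 2: E_n = −54.40/n² eV.
E_2 = −54.40/4 = −13.60 eV and E_1 = −54.40/1 = −54.40 eV.
The photon energy is |E_2 − E_1| = 40.8 eV.

40.8 eV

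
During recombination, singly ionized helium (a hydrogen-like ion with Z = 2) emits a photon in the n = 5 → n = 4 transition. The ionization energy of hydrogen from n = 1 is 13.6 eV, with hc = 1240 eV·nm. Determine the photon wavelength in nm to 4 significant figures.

1013 nm

For Z = 2 the level energies scale as Z², so the effective Rydberg energy is 13.6 × 4 = 54.40 eV.
ΔE = 54.40 × (1/4² − 1/5²) = 54.40 × 0.02250 = 1.224 eV.
λ = hc/ΔE = 1240 / 1.224 = 1013 nm.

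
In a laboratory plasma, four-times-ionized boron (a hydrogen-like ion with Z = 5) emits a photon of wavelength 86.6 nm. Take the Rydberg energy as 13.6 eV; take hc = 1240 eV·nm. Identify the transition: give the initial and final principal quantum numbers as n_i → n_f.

The photon energy is ΔE = hc/λ = 1240 / 86.6 = 14.32 eV.
With Z = 5, ΔE = 340.0 × (1/n_f² − 1/n_i²), so 1/n_f² − 1/n_i² = 0.04211.
Trying n_f = 4 gives 1/n_i² = 0.02039, i.e. n_i ≈ 7; this pair matches.

n_i = 7, n_f = 4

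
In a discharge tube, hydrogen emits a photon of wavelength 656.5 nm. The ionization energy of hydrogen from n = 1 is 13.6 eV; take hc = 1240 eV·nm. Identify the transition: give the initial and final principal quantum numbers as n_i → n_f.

n_i = 3, n_f = 2

The photon energy is ΔE = hc/λ = 1240 / 656.5 = 1.889 eV.
With Z = 1, ΔE = 13.60 × (1/n_f² − 1/n_i²), so 1/n_f² − 1/n_i² = 0.1389.
Trying n_f = 2 gives 1/n_i² = 0.1111, i.e. n_i ≈ 3; this pair matches.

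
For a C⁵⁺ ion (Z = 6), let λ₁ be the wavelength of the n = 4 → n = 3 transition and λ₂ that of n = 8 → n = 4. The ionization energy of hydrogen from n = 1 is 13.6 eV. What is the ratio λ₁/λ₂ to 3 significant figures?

0.964

λ ∝ 1/ΔE ∝ 1/(1/n_f² − 1/n_i²), and the Z² and hc factors cancel in the ratio.
λ₁/λ₂ = (1/4² − 1/8²)/(1/3² − 1/4²) = 0.04688/0.04861 = 0.964.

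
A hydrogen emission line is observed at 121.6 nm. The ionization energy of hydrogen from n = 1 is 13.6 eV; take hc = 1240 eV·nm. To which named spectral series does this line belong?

Lyman

ΔE = 1240/121.6 = 10.20 eV.
This matches 13.6 × (1/1² − 1/2²), so n_f = 1: the Lyman series.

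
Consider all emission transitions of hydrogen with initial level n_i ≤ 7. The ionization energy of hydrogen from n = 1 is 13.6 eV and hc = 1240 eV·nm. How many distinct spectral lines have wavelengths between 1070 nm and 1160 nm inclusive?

1

Enumerate all n_i → n_f pairs with 1 ≤ n_f < n_i ≤ 7 and compute λ = 1240 / [13.6·1·(1/n_f² − 1/n_i²)].
Lines falling in [1070, 1160] nm: 6→3 (1094 nm).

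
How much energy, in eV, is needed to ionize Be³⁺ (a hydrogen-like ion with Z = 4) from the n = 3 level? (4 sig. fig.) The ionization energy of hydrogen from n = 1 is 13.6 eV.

24.18 eV

E_n = −13.6 Z²/n² = −217.6/n² eV for Z = 4.
E_3 = −217.6/9 = −24.18 eV, so ionization (to E = 0) requires 24.18 eV.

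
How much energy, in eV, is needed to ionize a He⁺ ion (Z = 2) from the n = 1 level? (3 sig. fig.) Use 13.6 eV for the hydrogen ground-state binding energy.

E_n = −13.6 Z²/n² = −54.40/n² eV for Z = 2.
E_1 = −54.40/1 = −54.4 eV, so ionization (to E = 0) requires 54.4 eV.

54.4 eV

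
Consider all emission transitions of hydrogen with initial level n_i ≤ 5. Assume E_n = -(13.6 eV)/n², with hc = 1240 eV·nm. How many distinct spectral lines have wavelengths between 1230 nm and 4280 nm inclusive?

Enumerate all n_i → n_f pairs with 1 ≤ n_f < n_i ≤ 5 and compute λ = 1240 / [13.6·1·(1/n_f² − 1/n_i²)].
Lines falling in [1230, 4280] nm: 5→3 (1282 nm), 4→3 (1876 nm), 5→4 (4052 nm).

3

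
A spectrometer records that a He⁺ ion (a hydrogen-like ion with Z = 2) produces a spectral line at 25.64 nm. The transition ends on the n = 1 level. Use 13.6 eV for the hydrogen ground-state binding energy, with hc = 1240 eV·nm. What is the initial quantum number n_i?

The photon energy is ΔE = hc/λ = 1240 / 25.64 = 48.36 eV.
With Z = 2, ΔE = 54.40 × (1/n_f² − 1/n_i²), so 1/n_f² − 1/n_i² = 0.8890.
With n_f = 1: 1/n_i² = 1/1 − 0.8890 = 0.1110, so n_i ≈ 3.00.

n_i = 3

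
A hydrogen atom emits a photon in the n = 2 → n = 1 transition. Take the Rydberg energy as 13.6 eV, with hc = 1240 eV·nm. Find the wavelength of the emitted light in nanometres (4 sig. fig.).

ΔE = 13.60 × (1/1² − 1/2²) = 13.60 × 0.7500 = 10.20 eV.
λ = hc/ΔE = 1240 / 10.20 = 121.6 nm.

121.6 nm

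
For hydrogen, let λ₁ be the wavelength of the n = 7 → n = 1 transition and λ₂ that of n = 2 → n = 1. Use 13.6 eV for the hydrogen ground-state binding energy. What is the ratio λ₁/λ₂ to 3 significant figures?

0.766

λ ∝ 1/ΔE ∝ 1/(1/n_f² − 1/n_i²), and the Z² and hc factors cancel in the ratio.
λ₁/λ₂ = (1/1² − 1/2²)/(1/1² − 1/7²) = 0.7500/0.9796 = 0.766.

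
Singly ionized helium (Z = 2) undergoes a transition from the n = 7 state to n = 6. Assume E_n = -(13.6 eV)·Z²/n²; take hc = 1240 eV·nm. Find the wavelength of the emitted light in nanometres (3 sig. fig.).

3090 nm

For Z = 2 the level energies scale as Z², so the effective Rydberg energy is 13.6 × 4 = 54.40 eV.
ΔE = 54.40 × (1/6² − 1/7²) = 54.40 × 0.007370 = 0.4009 eV.
λ = hc/ΔE = 1240 / 0.4009 = 3090 nm.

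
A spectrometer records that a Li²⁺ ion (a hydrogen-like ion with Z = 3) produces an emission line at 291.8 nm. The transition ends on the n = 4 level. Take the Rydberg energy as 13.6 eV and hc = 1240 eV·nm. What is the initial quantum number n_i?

The photon energy is ΔE = hc/λ = 1240 / 291.8 = 4.249 eV.
With Z = 3, ΔE = 122.4 × (1/n_f² − 1/n_i²), so 1/n_f² − 1/n_i² = 0.03472.
With n_f = 4: 1/n_i² = 1/16 − 0.03472 = 0.02778, so n_i ≈ 6.00.

n_i = 6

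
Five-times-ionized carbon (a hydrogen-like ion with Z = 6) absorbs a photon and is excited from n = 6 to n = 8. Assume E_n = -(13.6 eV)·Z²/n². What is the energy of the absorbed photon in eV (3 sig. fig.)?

The Bohr energies scale as Z², so for Z = 6: E_n = −489.6/n² eV.
E_8 = −489.6/64 = −7.650 eV and E_6 = −489.6/36 = −13.60 eV.
The photon energy is |E_8 − E_6| = 5.95 eV.

5.95 eV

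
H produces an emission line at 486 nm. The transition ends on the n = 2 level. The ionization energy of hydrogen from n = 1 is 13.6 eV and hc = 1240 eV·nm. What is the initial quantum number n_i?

n_i = 4

The photon energy is ΔE = hc/λ = 1240 / 486 = 2.551 eV.
With Z = 1, ΔE = 13.60 × (1/n_f² − 1/n_i²), so 1/n_f² − 1/n_i² = 0.1876.
With n_f = 2: 1/n_i² = 1/4 − 0.1876 = 0.06239, so n_i ≈ 4.00.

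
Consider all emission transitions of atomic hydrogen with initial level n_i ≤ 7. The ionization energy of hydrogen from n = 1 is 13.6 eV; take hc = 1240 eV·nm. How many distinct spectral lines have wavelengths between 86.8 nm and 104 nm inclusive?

5

Enumerate all n_i → n_f pairs with 1 ≤ n_f < n_i ≤ 7 and compute λ = 1240 / [13.6·1·(1/n_f² − 1/n_i²)].
Lines falling in [86.8, 104] nm: 7→1 (93.08 nm), 6→1 (93.78 nm), 5→1 (94.98 nm), 4→1 (97.25 nm), 3→1 (102.6 nm).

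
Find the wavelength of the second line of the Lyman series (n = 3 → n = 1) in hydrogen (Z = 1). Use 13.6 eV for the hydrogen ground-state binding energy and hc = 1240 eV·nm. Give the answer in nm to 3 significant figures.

103 nm

The Lyman series terminates on n_f = 1; the second line has n_i = 1+2 = 3.
ΔE = 13.60 × (1/1² − 1/3²) = 12.09 eV.
λ = 1240 / 12.09 = 103 nm.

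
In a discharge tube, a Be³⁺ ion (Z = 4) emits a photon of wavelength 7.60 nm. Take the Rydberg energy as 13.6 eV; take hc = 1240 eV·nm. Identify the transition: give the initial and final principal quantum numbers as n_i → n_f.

The photon energy is ΔE = hc/λ = 1240 / 7.60 = 163.2 eV.
With Z = 4, ΔE = 217.6 × (1/n_f² − 1/n_i²), so 1/n_f² − 1/n_i² = 0.7498.
Trying n_f = 1 gives 1/n_i² = 0.2502, i.e. n_i ≈ 2; this pair matches.

n_i = 2, n_f = 1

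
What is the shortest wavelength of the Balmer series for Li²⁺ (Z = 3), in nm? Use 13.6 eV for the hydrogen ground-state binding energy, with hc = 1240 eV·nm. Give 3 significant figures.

The Balmer series has lower level n_f = 2; the series limit corresponds to n_i → ∞.
ΔE_max = 13.6 × 9 / 2² = 30.60 eV.
λ_min = 1240 / 30.60 = 40.5 nm.

40.5 nm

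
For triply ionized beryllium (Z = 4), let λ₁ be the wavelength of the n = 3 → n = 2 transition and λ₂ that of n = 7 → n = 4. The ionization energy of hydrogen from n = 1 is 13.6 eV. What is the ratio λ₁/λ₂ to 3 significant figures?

λ ∝ 1/ΔE ∝ 1/(1/n_f² − 1/n_i²), and the Z² and hc factors cancel in the ratio.
λ₁/λ₂ = (1/4² − 1/7²)/(1/2² − 1/3²) = 0.04209/0.1389 = 0.303.

0.303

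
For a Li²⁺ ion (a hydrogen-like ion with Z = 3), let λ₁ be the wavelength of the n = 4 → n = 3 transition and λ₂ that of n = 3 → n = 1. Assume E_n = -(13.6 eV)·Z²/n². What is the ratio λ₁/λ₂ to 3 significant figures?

λ ∝ 1/ΔE ∝ 1/(1/n_f² − 1/n_i²), and the Z² and hc factors cancel in the ratio.
λ₁/λ₂ = (1/1² − 1/3²)/(1/3² − 1/4²) = 0.8889/0.04861 = 18.3.

18.3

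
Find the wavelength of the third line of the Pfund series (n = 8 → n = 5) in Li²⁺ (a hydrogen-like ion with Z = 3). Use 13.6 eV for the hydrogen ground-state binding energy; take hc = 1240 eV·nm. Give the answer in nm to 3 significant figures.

The Pfund series terminates on n_f = 5; the third line has n_i = 5+3 = 8.
ΔE = 122.4 × (1/5² − 1/8²) = 2.984 eV.
λ = 1240 / 2.984 = 416 nm.

416 nm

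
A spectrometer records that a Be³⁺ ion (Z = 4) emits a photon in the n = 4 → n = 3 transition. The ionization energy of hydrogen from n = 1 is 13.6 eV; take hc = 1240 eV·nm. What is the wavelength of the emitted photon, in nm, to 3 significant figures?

117 nm

For Z = 4 the level energies scale as Z², so the effective Rydberg energy is 13.6 × 16 = 217.6 eV.
ΔE = 217.6 × (1/3² − 1/4²) = 217.6 × 0.04861 = 10.58 eV.
λ = hc/ΔE = 1240 / 10.58 = 117 nm.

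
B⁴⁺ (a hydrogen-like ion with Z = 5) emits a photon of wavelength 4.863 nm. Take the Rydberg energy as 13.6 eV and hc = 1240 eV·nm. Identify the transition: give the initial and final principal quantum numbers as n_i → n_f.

n_i = 2, n_f = 1

The photon energy is ΔE = hc/λ = 1240 / 4.863 = 255.0 eV.
With Z = 5, ΔE = 340.0 × (1/n_f² − 1/n_i²), so 1/n_f² − 1/n_i² = 0.7500.
Trying n_f = 1 gives 1/n_i² = 0.2500, i.e. n_i ≈ 2; this pair matches.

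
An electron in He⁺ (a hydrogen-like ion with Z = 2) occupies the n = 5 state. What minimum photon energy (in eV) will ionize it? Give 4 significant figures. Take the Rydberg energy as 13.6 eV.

2.176 eV

E_n = −13.6 Z²/n² = −54.40/n² eV for Z = 2.
E_5 = −54.40/25 = −2.176 eV, so ionization (to E = 0) requires 2.176 eV.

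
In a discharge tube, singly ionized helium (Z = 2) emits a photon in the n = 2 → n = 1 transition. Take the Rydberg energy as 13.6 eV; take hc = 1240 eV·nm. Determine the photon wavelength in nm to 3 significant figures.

30.4 nm

For Z = 2 the level energies scale as Z², so the effective Rydberg energy is 13.6 × 4 = 54.40 eV.
ΔE = 54.40 × (1/1² − 1/2²) = 54.40 × 0.7500 = 40.80 eV.
λ = hc/ΔE = 1240 / 40.80 = 30.4 nm.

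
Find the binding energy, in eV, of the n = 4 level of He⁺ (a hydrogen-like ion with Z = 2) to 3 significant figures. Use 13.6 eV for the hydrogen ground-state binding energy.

E_n = −13.6 Z²/n² = −54.40/n² eV for Z = 2.
E_4 = −54.40/16 = −3.40 eV, so ionization (to E = 0) requires 3.40 eV.

3.40 eV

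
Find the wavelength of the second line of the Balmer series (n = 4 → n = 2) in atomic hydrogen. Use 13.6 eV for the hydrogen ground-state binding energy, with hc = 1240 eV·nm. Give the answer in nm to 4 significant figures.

486.3 nm

The Balmer series terminates on n_f = 2; the second line has n_i = 2+2 = 4.
ΔE = 13.60 × (1/2² − 1/4²) = 2.550 eV.
λ = 1240 / 2.550 = 486.3 nm.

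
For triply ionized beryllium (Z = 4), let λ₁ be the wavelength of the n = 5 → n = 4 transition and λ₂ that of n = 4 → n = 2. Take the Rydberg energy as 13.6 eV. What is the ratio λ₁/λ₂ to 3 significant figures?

8.33

λ ∝ 1/ΔE ∝ 1/(1/n_f² − 1/n_i²), and the Z² and hc factors cancel in the ratio.
λ₁/λ₂ = (1/2² − 1/4²)/(1/4² − 1/5²) = 0.1875/0.02250 = 8.33.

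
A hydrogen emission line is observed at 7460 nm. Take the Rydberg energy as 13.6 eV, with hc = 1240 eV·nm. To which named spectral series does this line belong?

ΔE = 1240/7460 = 0.1662 eV.
This matches 13.6 × (1/5² − 1/6²), so n_f = 5: the Pfund series.

Pfund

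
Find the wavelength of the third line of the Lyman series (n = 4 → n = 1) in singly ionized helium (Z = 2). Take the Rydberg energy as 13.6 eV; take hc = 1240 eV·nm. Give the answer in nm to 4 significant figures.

The Lyman series terminates on n_f = 1; the third line has n_i = 1+3 = 4.
ΔE = 54.40 × (1/1² − 1/4²) = 51.00 eV.
λ = 1240 / 51.00 = 24.31 nm.

24.31 nm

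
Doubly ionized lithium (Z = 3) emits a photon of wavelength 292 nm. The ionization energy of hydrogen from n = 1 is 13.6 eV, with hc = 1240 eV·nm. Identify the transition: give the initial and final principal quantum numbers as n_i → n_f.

n_i = 6, n_f = 4

The photon energy is ΔE = hc/λ = 1240 / 292 = 4.247 eV.
With Z = 3, ΔE = 122.4 × (1/n_f² − 1/n_i²), so 1/n_f² − 1/n_i² = 0.03469.
Trying n_f = 4 gives 1/n_i² = 0.02781, i.e. n_i ≈ 6; this pair matches.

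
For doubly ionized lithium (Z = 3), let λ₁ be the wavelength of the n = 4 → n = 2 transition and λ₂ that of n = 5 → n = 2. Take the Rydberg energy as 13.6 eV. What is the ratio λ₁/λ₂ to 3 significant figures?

1.12

λ ∝ 1/ΔE ∝ 1/(1/n_f² − 1/n_i²), and the Z² and hc factors cancel in the ratio.
λ₁/λ₂ = (1/2² − 1/5²)/(1/2² − 1/4²) = 0.2100/0.1875 = 1.12.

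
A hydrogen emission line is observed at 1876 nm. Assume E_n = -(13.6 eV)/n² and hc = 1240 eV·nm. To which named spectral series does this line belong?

ΔE = 1240/1876 = 0.6610 eV.
This matches 13.6 × (1/3² − 1/4²), so n_f = 3: the Paschen series.

Paschen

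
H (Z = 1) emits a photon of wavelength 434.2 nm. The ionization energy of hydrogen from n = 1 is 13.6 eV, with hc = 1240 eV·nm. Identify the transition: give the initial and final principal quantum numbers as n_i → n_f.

n_i = 5, n_f = 2

The photon energy is ΔE = hc/λ = 1240 / 434.2 = 2.856 eV.
With Z = 1, ΔE = 13.60 × (1/n_f² − 1/n_i²), so 1/n_f² − 1/n_i² = 0.2100.
Trying n_f = 2 gives 1/n_i² = 0.04001, i.e. n_i ≈ 5; this pair matches.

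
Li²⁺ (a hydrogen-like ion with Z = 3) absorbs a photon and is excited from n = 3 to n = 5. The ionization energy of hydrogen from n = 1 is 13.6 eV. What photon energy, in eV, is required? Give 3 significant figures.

8.70 eV

The Bohr energies scale as Z², so for Z = 3: E_n = −122.4/n² eV.
E_5 = −122.4/25 = −4.896 eV and E_3 = −122.4/9 = −13.60 eV.
The photon energy is |E_5 − E_3| = 8.70 eV.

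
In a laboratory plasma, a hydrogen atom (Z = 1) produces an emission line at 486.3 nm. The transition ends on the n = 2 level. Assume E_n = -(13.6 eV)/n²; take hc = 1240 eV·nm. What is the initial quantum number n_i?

The photon energy is ΔE = hc/λ = 1240 / 486.3 = 2.550 eV.
With Z = 1, ΔE = 13.60 × (1/n_f² − 1/n_i²), so 1/n_f² − 1/n_i² = 0.1875.
With n_f = 2: 1/n_i² = 1/4 − 0.1875 = 0.06251, so n_i ≈ 4.00.

n_i = 4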